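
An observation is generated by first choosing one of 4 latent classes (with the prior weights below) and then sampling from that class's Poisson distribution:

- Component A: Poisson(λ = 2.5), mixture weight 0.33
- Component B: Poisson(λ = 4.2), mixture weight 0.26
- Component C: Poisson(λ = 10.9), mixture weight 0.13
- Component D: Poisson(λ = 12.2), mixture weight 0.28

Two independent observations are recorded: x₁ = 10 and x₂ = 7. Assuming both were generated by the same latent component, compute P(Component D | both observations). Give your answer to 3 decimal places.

0.492

The responsibility of component k is P(Z=k) f_k(x) divided by Σ_j P(Z=j) f_j(x).
Since both observations come from the same component, the likelihood for component k is f_k(x₁)·f_k(x₂).
  p_A = [e^(−2.5)·2.5^10/10! = 0.000215725] × [0.00994062] = 2.14444e-06
  p_B = [e^(−4.2)·4.2^10/10! = 0.00705819] × [0.0685927] = 0.00048414
  p_C = [e^(−10.9)·10.9^10/10! = 0.120418] × [0.0669492] = 0.0080619
  p_D = [e^(−12.2)·12.2^10/10! = 0.101261] × [0.0401509] = 0.00406573
Weight by the priors:
  P(Z=A)·p_A = 0.33 × 2.14444e-06 = 7.07666e-07
  P(Z=B)·p_B = 0.26 × 0.00048414 = 0.000125876
  P(Z=C)·p_C = 0.13 × 0.0080619 = 0.00104805
  P(Z=D)·p_D = 0.28 × 0.00406573 = 0.0011384
Marginal: 7.07666e-07 + 0.000125876 + 0.00104805 + 0.0011384 = 0.00231303
P(Component D | x) = 0.0011384 / 0.00231303 ≈ 0.492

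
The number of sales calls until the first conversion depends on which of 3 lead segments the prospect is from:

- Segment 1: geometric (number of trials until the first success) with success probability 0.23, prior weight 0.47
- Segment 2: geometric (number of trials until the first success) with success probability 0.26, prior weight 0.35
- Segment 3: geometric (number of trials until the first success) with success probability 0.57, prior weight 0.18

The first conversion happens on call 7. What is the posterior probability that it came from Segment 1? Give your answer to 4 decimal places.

0.5910

P(component k | x) = π_k·f_k(x) / marginal(x), where marginal(x) = Σ_j π_j·f_j(x).
Geometric probabilities:
  f_1 = 0.23·(1−0.23)^6 = 0.23·0.208422 = 0.0479371
  f_2 = 0.26·(1−0.26)^6 = 0.26·0.164206 = 0.0426937
  f_3 = 0.57·(1−0.57)^6 = 0.57·0.00632136 = 0.00360318
Unnormalised posteriors:
  π_1·f_1 = 0.47 × 0.0479371 = 0.0225305
  π_2·f_2 = 0.35 × 0.0426937 = 0.0149428
  π_3·f_3 = 0.18 × 0.00360318 = 0.000648572
Denominator: 0.0225305 + 0.0149428 + 0.000648572 = 0.0381218
Responsibility of Segment 1: 0.0225305 / 0.0381218 ≈ 0.5910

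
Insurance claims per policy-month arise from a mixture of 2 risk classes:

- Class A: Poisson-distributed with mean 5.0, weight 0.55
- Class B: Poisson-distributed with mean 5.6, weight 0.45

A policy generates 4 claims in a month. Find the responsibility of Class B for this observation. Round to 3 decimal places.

0.414

Posterior ∝ prior × likelihood, so P(k | x) ∝ P(Z=k) f_k(x); normalise over all components.
Evaluate each component's likelihood at the observed value:
  f_A = e^(−5.0)·5.0^4/4! = 0.175467
  f_B = e^(−5.6)·5.6^4/4! = 0.151528
Unnormalised posteriors:
  P(Z=A)·f_A = 0.55 × 0.175467 = 0.0965071
  P(Z=B)·f_B = 0.45 × 0.151528 = 0.0681874
Marginal: 0.0965071 + 0.0681874 = 0.164694
Responsibility of Class B: 0.0681874 / 0.164694 ≈ 0.414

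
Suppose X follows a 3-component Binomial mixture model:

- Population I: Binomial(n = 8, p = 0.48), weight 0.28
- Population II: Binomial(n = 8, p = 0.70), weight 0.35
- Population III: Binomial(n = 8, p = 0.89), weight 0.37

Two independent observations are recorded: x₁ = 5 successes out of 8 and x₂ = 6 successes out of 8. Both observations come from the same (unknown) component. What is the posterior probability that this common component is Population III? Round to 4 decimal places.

0.0759

P(component k | x) = π_k·f_k(x) / marginal(x), where marginal(x) = Σ_j π_j·f_j(x).
Since both observations come from the same component, the likelihood for component k is f_k(x₁)·f_k(x₂).
  f_I = [0.200634] × [0.0926002] = 0.0185787
  f_II = [0.254122] × [0.296475] = 0.0753409
  f_III = [0.0416213] × [0.168377] = 0.00700809
Weight by the priors:
  π_I·f_I = 0.28 × 0.0185787 = 0.00520205
  π_II·f_II = 0.35 × 0.0753409 = 0.0263693
  π_III·f_III = 0.37 × 0.00700809 = 0.00259299
Denominator: 0.00520205 + 0.0263693 + 0.00259299 = 0.0341644
Responsibility of Population III: 0.00259299 / 0.0341644 ≈ 0.0759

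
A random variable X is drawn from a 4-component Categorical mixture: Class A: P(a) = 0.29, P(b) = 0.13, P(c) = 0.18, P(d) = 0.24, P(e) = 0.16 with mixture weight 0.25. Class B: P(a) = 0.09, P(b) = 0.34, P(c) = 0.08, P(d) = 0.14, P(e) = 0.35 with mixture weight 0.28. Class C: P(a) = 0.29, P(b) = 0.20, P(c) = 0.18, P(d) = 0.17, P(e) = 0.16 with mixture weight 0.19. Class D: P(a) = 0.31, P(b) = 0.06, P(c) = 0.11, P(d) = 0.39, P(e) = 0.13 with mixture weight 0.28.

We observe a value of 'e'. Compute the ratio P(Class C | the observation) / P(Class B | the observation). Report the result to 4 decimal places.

0.3102

Only the two components matter; the odds are (π_i f_i(x)) / (π_j f_j(x)).
Evaluate each component's likelihood at the observed value:
  L_A = P(e | comp) = 0.16
  L_B = P(e | comp) = 0.35
  L_C = P(e | comp) = 0.16
  L_D = P(e | comp) = 0.13
Odds = (0.19/0.28) × (0.16/0.35) = 0.678571 × 0.457143 ≈ 0.3102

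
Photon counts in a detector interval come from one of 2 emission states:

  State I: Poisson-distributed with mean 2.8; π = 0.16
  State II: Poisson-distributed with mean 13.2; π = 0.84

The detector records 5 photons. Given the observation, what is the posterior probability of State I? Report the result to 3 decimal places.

Apply Bayes' rule: the posterior for each component is proportional to its prior times its likelihood at x.
Evaluate each component's likelihood at the observed value:
  f_I = 0.0872136
  f_II = 0.00618018
Unnormalised posteriors:
  P(Z=I)·f_I = 0.16 × 0.0872136 = 0.0139542
  P(Z=II)·f_II = 0.84 × 0.00618018 = 0.00519135
Marginal: 0.0139542 + 0.00519135 = 0.0191455
P(State I | 5 photons) ≈ 0.729

0.729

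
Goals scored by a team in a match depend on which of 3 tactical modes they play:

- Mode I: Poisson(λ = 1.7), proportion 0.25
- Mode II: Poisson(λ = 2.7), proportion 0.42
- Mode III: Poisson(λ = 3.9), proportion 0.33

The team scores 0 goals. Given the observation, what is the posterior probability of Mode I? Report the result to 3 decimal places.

Apply Bayes' rule: the posterior for each component is proportional to its prior times its likelihood at x.
Poisson probabilities:
  L_I = e^(−1.7)·1.7^0/0! = 0.182684
  L_II = e^(−2.7)·2.7^0/0! = 0.0672055
  L_III = e^(−3.9)·3.9^0/0! = 0.0202419
Weight by the priors:
  w_I·L_I = 0.25 × 0.182684 = 0.0456709
  w_II·L_II = 0.42 × 0.0672055 = 0.0282263
  w_III·L_III = 0.33 × 0.0202419 = 0.00667983
Sum: 0.0456709 + 0.0282263 + 0.00667983 = 0.080577
P(Mode I | the observation) = 0.0456709 / 0.080577 ≈ 0.567

0.567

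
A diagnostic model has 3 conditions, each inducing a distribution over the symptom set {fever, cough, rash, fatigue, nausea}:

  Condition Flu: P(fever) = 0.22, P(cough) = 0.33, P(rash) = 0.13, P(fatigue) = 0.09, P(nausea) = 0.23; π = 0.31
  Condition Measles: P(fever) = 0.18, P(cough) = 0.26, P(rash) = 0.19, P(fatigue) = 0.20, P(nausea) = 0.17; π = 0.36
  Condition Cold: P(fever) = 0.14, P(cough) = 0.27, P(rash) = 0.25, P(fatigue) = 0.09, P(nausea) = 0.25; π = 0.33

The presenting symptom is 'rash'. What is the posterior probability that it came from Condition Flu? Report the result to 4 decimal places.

0.2108

Apply Bayes' rule: the posterior for each component is proportional to its prior times its likelihood at x.
Component likelihoods at x = 'rash':
  p_Flu = P(rash | comp) = 0.13
  p_Measles = P(rash | comp) = 0.19
  p_Cold = P(rash | comp) = 0.25
Weight by the priors:
  w_Flu·p_Flu = 0.31 × 0.13 = 0.0403
  w_Measles·p_Measles = 0.36 × 0.19 = 0.0684
  w_Cold·p_Cold = 0.33 × 0.25 = 0.0825
Denominator: 0.0403 + 0.0684 + 0.0825 = 0.1912
P(Condition Flu | the observation) = 0.0403 / 0.1912 ≈ 0.2108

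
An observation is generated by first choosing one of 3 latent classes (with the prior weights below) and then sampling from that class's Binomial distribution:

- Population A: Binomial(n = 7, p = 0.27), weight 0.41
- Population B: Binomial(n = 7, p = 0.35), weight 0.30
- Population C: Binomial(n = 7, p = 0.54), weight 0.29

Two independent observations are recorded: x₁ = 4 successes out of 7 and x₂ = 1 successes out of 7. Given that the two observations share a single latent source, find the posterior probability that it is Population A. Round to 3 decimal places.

0.435

Apply Bayes' rule: the posterior for each component is proportional to its prior times its likelihood at x.
Since both observations come from the same component, the likelihood for component k is f_k(x₁)·f_k(x₂).
  L_A = [C(7,4)·0.27^4·0.73^3 = 35·0.00531441·0.389017 = 0.0723589] × [0.286022] = 0.0206962
  L_B = [C(7,4)·0.35^4·0.65^3 = 35·0.0150062·0.274625 = 0.144238] × [0.184776] = 0.0266518
  L_C = [C(7,4)·0.54^4·0.46^3 = 35·0.0850306·0.097336 = 0.289679] × [0.0358128] = 0.0103742
Multiply by the mixture weights:
  P(Z=A)·L_A = 0.41 × 0.0206962 = 0.00848544
  P(Z=B)·L_B = 0.30 × 0.0266518 = 0.00799554
  P(Z=C)·L_C = 0.29 × 0.0103742 = 0.00300852
Marginal: 0.00848544 + 0.00799554 + 0.00300852 = 0.0194895
P(Population A | x₁,x₂) ≈ 0.435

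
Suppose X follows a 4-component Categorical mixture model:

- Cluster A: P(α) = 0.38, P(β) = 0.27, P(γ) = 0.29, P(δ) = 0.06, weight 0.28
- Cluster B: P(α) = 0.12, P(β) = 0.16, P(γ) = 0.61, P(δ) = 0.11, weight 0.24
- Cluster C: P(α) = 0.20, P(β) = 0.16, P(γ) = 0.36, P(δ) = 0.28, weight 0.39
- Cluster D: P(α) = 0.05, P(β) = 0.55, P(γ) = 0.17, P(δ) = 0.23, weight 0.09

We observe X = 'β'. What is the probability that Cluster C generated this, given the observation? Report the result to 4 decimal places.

0.2762

P(component k | x) = w_k·f_k(x) / marginal(x), where marginal(x) = Σ_j w_j·f_j(x).
Component likelihoods at x = 'β':
  p_A = P(β | comp) = 0.27
  p_B = P(β | comp) = 0.16
  p_C = P(β | comp) = 0.16
  p_D = P(β | comp) = 0.55
Prior × likelihood for each component:
  w_A·p_A = 0.28 × 0.27 = 0.0756
  w_B·p_B = 0.24 × 0.16 = 0.0384
  w_C·p_C = 0.39 × 0.16 = 0.0624
  w_D·p_D = 0.09 × 0.55 = 0.0495
Normaliser: 0.0756 + 0.0384 + 0.0624 + 0.0495 = 0.2259
P(Cluster C | 'β') ≈ 0.2762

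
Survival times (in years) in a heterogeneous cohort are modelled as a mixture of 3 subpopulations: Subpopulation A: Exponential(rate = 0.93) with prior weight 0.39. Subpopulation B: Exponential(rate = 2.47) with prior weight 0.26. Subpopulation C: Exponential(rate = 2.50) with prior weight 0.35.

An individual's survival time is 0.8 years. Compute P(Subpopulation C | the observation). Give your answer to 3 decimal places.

0.312

By Bayes' theorem, P(k | x) = π_k f_k(x) / Σ_j π_j f_j(x).
Evaluate each component's likelihood at the observed value:
  L_A = 0.93·e^(−0.93·0.8) = 0.93·e^(−0.7440) = 0.441945
  L_B = 2.47·e^(−2.47·0.8) = 2.47·e^(−1.9760) = 0.342398
  L_C = 2.50·e^(−2.50·0.8) = 2.50·e^(−2.0000) = 0.338338
Prior × likelihood for each component:
  π_A·L_A = 0.39 × 0.441945 = 0.172358
  π_B·L_B = 0.26 × 0.342398 = 0.0890234
  π_C·L_C = 0.35 × 0.338338 = 0.118418
Normaliser: 0.172358 + 0.0890234 + 0.118418 = 0.3798
P(Subpopulation C | x) ≈ 0.312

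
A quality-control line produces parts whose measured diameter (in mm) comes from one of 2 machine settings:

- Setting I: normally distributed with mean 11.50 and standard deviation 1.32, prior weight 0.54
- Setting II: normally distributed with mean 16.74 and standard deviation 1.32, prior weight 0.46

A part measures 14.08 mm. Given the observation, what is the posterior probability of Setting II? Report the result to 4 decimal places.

P(component k | x) = P(Z=k)·f_k(x) / marginal(x), where marginal(x) = Σ_j P(Z=j)·f_j(x).
Normal densities:
  L_I = (1/(1.32·√(2π)))·exp(−(14.08−11.50)²/(2·1.32²)) = 0.302229·exp(-1.91012) = 0.0447486
  L_II = (1/(1.32·√(2π)))·exp(−(14.08−16.74)²/(2·1.32²)) = 0.302229·exp(-2.03042) = 0.0396768
Prior × likelihood for each component:
  P(Z=I)·L_I = 0.54 × 0.0447486 = 0.0241643
  P(Z=II)·L_II = 0.46 × 0.0396768 = 0.0182513
Sum: 0.0241643 + 0.0182513 = 0.0424156
So the posterior for Setting II is 0.0182513 / 0.0424156 ≈ 0.4303.

0.4303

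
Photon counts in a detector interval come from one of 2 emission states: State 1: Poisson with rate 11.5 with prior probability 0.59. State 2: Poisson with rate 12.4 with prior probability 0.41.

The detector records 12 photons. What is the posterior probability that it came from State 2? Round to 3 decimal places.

P(component k | x) = π_k·f_k(x) / marginal(x), where marginal(x) = Σ_j π_j·f_j(x).
Evaluate each component's likelihood at the observed value:
  f_1 = 0.113149
  f_2 = 0.113624
Multiply by the mixture weights:
  π_1·f_1 = 0.59 × 0.113149 = 0.0667579
  π_2·f_2 = 0.41 × 0.113624 = 0.046586
Sum: 0.0667579 + 0.046586 = 0.113344
P(State 2 | data) = 0.046586 / 0.113344 ≈ 0.411

0.411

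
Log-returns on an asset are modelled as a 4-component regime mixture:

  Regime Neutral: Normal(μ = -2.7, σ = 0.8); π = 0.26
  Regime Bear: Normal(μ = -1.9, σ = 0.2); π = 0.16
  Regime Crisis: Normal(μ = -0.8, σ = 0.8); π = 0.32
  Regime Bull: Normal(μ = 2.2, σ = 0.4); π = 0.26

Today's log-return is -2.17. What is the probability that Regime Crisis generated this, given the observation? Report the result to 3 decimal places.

Posterior ∝ prior × likelihood, so P(k | x) ∝ w_k f_k(x); normalise over all components.
Normal densities:
  f_Neutral = (1/(0.8·√(2π)))·exp(−(-2.17−-2.7)²/(2·0.8²)) = 0.498678·exp(-0.21945) = 0.400417
  f_Bear = (1/(0.2·√(2π)))·exp(−(-2.17−-1.9)²/(2·0.2²)) = 1.994711·exp(-0.91125) = 0.801917
  f_Crisis = (1/(0.8·√(2π)))·exp(−(-2.17−-0.8)²/(2·0.8²)) = 0.498678·exp(-1.46633) = 0.115081
  f_Bull = (1/(0.4·√(2π)))·exp(−(-2.17−2.2)²/(2·0.4²)) = 0.997356·exp(-59.67781) = 1.20533e-26
Weight by the priors:
  w_Neutral·f_Neutral = 0.26 × 0.400417 = 0.104108
  w_Bear·f_Bear = 0.16 × 0.801917 = 0.128307
  w_Crisis·f_Crisis = 0.32 × 0.115081 = 0.0368258
  w_Bull·f_Bull = 0.26 × 1.20533e-26 = 3.13385e-27
Sum: 0.104108 + 0.128307 + 0.0368258 + 3.13385e-27 = 0.269241
Responsibility of Regime Crisis: 0.0368258 / 0.269241 ≈ 0.137

0.137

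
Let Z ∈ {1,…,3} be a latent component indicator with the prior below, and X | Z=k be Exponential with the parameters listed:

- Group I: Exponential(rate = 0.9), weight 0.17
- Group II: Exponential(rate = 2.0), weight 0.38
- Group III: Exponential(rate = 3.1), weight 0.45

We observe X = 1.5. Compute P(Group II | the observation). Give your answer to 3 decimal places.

0.417

Posterior ∝ prior × likelihood, so P(k | x) ∝ w_k f_k(x); normalise over all components.
Exponential densities:
  L_I = 0.9·e^(−0.9·1.5) = 0.9·e^(−1.3500) = 0.233316
  L_II = 2.0·e^(−2.0·1.5) = 2.0·e^(−3.0000) = 0.0995741
  L_III = 3.1·e^(−3.1·1.5) = 3.1·e^(−4.6500) = 0.029641
Prior × likelihood for each component:
  w_I·L_I = 0.17 × 0.233316 = 0.0396638
  w_II·L_II = 0.38 × 0.0995741 = 0.0378382
  w_III·L_III = 0.45 × 0.029641 = 0.0133384
Normaliser: 0.0396638 + 0.0378382 + 0.0133384 = 0.0908404
P(Group II | 1.5) ≈ 0.417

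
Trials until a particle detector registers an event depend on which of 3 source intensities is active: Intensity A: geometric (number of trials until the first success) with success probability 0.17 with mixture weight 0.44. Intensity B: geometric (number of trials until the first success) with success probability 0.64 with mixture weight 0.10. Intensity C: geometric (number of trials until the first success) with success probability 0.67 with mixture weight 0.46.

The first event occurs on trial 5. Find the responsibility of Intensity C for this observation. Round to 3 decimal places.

Posterior ∝ prior × likelihood, so P(k | x) ∝ π_k f_k(x); normalise over all components.
Component likelihoods at x = 5:
  L_A = 0.0806791
  L_B = 0.0107495
  L_C = 0.00794567
Weight by the priors:
  π_A·L_A = 0.44 × 0.0806791 = 0.0354988
  π_B·L_B = 0.10 × 0.0107495 = 0.00107495
  π_C·L_C = 0.46 × 0.00794567 = 0.00365501
Marginal: 0.0354988 + 0.00107495 + 0.00365501 = 0.0402288
P(Intensity C | data) = 0.00365501 / 0.0402288 ≈ 0.091

0.091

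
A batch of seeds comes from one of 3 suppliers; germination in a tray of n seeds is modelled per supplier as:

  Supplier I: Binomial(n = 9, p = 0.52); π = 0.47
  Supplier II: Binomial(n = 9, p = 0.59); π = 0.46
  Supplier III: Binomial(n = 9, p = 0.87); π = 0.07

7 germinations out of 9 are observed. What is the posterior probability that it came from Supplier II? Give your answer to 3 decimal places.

Apply Bayes' rule: the posterior for each component is proportional to its prior times its likelihood at x.
Evaluate each component's likelihood at the observed value:
  p_I = 0.0852724
  p_II = 0.150603
  p_III = 0.229522
Multiply by the mixture weights:
  w_I·p_I = 0.47 × 0.0852724 = 0.040078
  w_II·p_II = 0.46 × 0.150603 = 0.0692775
  w_III·p_III = 0.07 × 0.229522 = 0.0160665
Evidence: 0.040078 + 0.0692775 + 0.0160665 = 0.125422
Responsibility of Supplier II: 0.0692775 / 0.125422 ≈ 0.552

0.552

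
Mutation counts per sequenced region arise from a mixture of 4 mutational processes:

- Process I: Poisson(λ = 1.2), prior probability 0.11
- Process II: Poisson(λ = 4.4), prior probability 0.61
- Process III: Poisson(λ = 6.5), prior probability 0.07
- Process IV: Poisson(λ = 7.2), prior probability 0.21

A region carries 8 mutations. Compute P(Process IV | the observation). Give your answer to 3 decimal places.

0.449

P(component k | x) = w_k·f_k(x) / marginal(x), where marginal(x) = Σ_j w_j·f_j(x).
Component likelihoods at x = 8 mutations:
  f_I = 3.212e-05
  f_II = 0.0427765
  f_III = 0.118815
  f_IV = 0.133727
Prior × likelihood for each component:
  w_I·f_I = 0.11 × 3.212e-05 = 3.5332e-06
  w_II·f_II = 0.61 × 0.0427765 = 0.0260937
  w_III·f_III = 0.07 × 0.118815 = 0.00831707
  w_IV·f_IV = 0.21 × 0.133727 = 0.0280827
Denominator: 3.5332e-06 + 0.0260937 + 0.00831707 + 0.0280827 = 0.0624969
Responsibility of Process IV: 0.0280827 / 0.0624969 ≈ 0.449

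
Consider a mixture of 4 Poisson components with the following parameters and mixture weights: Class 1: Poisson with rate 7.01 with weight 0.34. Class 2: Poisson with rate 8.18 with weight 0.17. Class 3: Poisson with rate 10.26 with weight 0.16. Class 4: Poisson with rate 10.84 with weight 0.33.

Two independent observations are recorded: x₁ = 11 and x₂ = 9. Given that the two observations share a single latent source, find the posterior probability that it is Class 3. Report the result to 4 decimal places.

Posterior ∝ prior × likelihood, so P(k | x) ∝ w_k f_k(x); normalise over all components.
Since both observations come from the same component, the likelihood for component k is f_k(x₁)·f_k(x₂).
  L_1 = [e^(−7.01)·7.01^11/11! = 0.0454295] × [0.101694] = 0.0046199
  L_2 = [e^(−8.18)·8.18^11/11! = 0.0770197] × [0.126616] = 0.00975191
  L_3 = [e^(−10.26)·10.26^11/11! = 0.116306] × [0.121535] = 0.0141353
  L_4 = [e^(−10.84)·10.84^11/11! = 0.119238] × [0.111622] = 0.0133095
Prior × likelihood for each component:
  w_1·L_1 = 0.34 × 0.0046199 = 0.00157077
  w_2·L_2 = 0.17 × 0.00975191 = 0.00165782
  w_3·L_3 = 0.16 × 0.0141353 = 0.00226165
  w_4·L_4 = 0.33 × 0.0133095 = 0.00439214
Evidence: 0.00157077 + 0.00165782 + 0.00226165 + 0.00439214 = 0.00988239
So the posterior for Class 3 is 0.00226165 / 0.00988239 ≈ 0.2289.

0.2289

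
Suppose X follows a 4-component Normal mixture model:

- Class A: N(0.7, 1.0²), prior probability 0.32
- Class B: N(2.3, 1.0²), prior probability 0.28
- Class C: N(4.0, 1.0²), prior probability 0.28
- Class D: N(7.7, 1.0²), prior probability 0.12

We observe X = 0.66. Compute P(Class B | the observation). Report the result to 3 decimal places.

0.185

By Bayes' theorem, P(k | x) = w_k f_k(x) / Σ_j w_j f_j(x).
Component likelihoods at x = 0.66:
  L_A = 0.398623
  L_B = 0.103961
  L_C = 0.00150835
  L_D = 6.89835e-12
Prior × likelihood for each component:
  w_A·L_A = 0.32 × 0.398623 = 0.127559
  w_B·L_B = 0.28 × 0.103961 = 0.0291091
  w_C·L_C = 0.28 × 0.00150835 = 0.000422338
  w_D·L_D = 0.12 × 6.89835e-12 = 8.27802e-13
Evidence: 0.127559 + 0.0291091 + 0.000422338 + 8.27802e-13 = 0.157091
P(Class B | x) ≈ 0.185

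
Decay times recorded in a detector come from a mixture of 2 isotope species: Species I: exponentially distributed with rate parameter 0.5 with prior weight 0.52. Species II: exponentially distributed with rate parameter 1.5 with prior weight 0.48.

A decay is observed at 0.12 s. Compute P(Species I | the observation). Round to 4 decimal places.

0.2893

By Bayes' theorem, P(k | x) = w_k f_k(x) / Σ_j w_j f_j(x).
Evaluate each component's likelihood at the observed value:
  p_I = 0.470882
  p_II = 1.25291
Prior × likelihood for each component:
  w_I·p_I = 0.52 × 0.470882 = 0.244859
  w_II·p_II = 0.48 × 1.25291 = 0.601395
Normaliser: 0.244859 + 0.601395 = 0.846253
P(Species I | 0.12 s) ≈ 0.2893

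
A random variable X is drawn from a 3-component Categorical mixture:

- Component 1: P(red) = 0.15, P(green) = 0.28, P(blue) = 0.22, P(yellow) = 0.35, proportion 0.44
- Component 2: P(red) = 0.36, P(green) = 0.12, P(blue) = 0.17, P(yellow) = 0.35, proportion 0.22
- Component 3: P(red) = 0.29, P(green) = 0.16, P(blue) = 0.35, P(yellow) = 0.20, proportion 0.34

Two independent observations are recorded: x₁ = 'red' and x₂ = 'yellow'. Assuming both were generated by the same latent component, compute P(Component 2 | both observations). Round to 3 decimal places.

0.393

By Bayes' theorem, P(k | x) = π_k f_k(x) / Σ_j π_j f_j(x).
Since both observations come from the same component, the likelihood for component k is f_k(x₁)·f_k(x₂).
  f_1 = [P(red | comp) = 0.15] × [0.35] = 0.0525
  f_2 = [P(red | comp) = 0.36] × [0.35] = 0.126
  f_3 = [P(red | comp) = 0.29] × [0.2] = 0.058
Weight by the priors:
  π_1·f_1 = 0.44 × 0.0525 = 0.0231
  π_2·f_2 = 0.22 × 0.126 = 0.02772
  π_3·f_3 = 0.34 × 0.058 = 0.01972
Marginal: 0.0231 + 0.02772 + 0.01972 = 0.07054
P(Component 2 | x₁, x₂) = 0.02772 / 0.07054 ≈ 0.393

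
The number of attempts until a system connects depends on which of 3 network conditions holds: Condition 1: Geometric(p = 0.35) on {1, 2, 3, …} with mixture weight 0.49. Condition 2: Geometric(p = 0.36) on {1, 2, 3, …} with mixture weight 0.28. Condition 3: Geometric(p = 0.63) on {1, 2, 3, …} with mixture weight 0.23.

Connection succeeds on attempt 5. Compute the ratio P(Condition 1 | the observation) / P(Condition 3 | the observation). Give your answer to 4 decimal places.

11.2731

Since P(k|x) ∝ π_k f_k(x), the posterior odds are π_i f_i(x) / (π_j f_j(x)).
Geometric probabilities:
  L_1 = 0.0624772
  L_2 = 0.060398
  L_3 = 0.0118072
0.0306138 / 0.00271566 ≈ 11.2731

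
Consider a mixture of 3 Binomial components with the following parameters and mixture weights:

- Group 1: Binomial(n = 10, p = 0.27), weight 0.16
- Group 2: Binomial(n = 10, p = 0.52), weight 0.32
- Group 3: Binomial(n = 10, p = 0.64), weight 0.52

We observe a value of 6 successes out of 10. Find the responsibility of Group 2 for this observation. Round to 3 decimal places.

0.352

The responsibility of component k is π_k f_k(x) divided by Σ_j π_j f_j(x).
Binomial probabilities:
  p_1 = 0.0231043
  p_2 = 0.220396
  p_3 = 0.242387
Multiply by the mixture weights:
  π_1·p_1 = 0.16 × 0.0231043 = 0.00369669
  π_2·p_2 = 0.32 × 0.220396 = 0.0705268
  π_3·p_3 = 0.52 × 0.242387 = 0.126041
Marginal: 0.00369669 + 0.0705268 + 0.126041 = 0.200265
P(Group 2 | x) ≈ 0.352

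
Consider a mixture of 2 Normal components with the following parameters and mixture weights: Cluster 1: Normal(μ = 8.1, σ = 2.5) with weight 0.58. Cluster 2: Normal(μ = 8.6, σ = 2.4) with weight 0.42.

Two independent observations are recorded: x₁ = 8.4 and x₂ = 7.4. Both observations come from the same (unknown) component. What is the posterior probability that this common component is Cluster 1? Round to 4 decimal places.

0.5801

P(component k | x) = π_k·f_k(x) / marginal(x), where marginal(x) = Σ_j π_j·f_j(x).
Since both observations come from the same component, the likelihood for component k is f_k(x₁)·f_k(x₂).
  p_1 = [(1/(2.5·√(2π)))·exp(−(8.4−8.1)²/(2·2.5²)) = 0.159577·exp(-0.00720) = 0.158432] × [0.153443] = 0.0243102
  p_2 = [(1/(2.4·√(2π)))·exp(−(8.4−8.6)²/(2·2.4²)) = 0.166226·exp(-0.00347) = 0.16565] × [0.146694] = 0.0242998
Weight by the priors:
  π_1·p_1 = 0.58 × 0.0243102 = 0.0140999
  π_2·p_2 = 0.42 × 0.0242998 = 0.0102059
Sum: 0.0140999 + 0.0102059 = 0.0243058
So the posterior for Cluster 1 is 0.0140999 / 0.0243058 ≈ 0.5801.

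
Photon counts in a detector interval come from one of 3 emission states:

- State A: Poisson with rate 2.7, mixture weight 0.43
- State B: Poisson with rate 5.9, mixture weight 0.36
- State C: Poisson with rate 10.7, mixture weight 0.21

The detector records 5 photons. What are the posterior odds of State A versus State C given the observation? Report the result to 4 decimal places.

6.2446

Only the two components matter; the odds are (P(Z=i) f_i(x)) / (P(Z=j) f_j(x)).
Component likelihoods at x = 5 photons:
  L_A = 0.0803605
  L_B = 0.163208
  L_C = 0.0263504
0.034555 / 0.00553358 ≈ 6.2446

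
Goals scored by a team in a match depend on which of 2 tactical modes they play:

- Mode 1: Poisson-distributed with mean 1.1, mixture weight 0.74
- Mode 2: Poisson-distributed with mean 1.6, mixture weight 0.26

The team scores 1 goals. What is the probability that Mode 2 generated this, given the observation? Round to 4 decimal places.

0.2366

P(component k | x) = π_k·f_k(x) / marginal(x), where marginal(x) = Σ_j π_j·f_j(x).
Component likelihoods at x = 1 goals:
  p_1 = e^(−1.1)·1.1^1/1! = 0.366158
  p_2 = e^(−1.6)·1.6^1/1! = 0.323034
Unnormalised posteriors:
  π_1·p_1 = 0.74 × 0.366158 = 0.270957
  π_2·p_2 = 0.26 × 0.323034 = 0.083989
Evidence: 0.270957 + 0.083989 = 0.354946
P(Mode 2 | data) ≈ 0.2366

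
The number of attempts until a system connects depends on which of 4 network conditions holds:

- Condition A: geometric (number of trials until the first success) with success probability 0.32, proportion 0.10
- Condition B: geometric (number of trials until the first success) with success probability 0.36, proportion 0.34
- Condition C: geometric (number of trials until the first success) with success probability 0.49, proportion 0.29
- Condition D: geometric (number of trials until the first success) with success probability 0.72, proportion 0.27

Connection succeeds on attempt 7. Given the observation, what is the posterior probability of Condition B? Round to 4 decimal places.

By Bayes' theorem, P(k | x) = P(Z=k) f_k(x) / Σ_j P(Z=j) f_j(x).
Geometric probabilities:
  L_A = 0.0316376
  L_B = 0.024739
  L_C = 0.00862218
  L_D = 0.000346961
Weight by the priors:
  P(Z=A)·L_A = 0.10 × 0.0316376 = 0.00316376
  P(Z=B)·L_B = 0.34 × 0.024739 = 0.00841126
  P(Z=C)·L_C = 0.29 × 0.00862218 = 0.00250043
  P(Z=D)·L_D = 0.27 × 0.000346961 = 9.36795e-05
Marginal: 0.00316376 + 0.00841126 + 0.00250043 + 9.36795e-05 = 0.0141691
Responsibility of Condition B: 0.00841126 / 0.0141691 ≈ 0.5936

0.5936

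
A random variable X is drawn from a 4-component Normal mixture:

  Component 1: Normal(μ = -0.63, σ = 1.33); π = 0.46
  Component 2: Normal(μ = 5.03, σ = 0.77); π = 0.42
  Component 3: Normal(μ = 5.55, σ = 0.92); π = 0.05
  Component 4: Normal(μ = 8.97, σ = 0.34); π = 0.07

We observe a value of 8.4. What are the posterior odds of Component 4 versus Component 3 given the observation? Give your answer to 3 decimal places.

Only the two components matter; the odds are (π_i f_i(x)) / (π_j f_j(x)).
Component likelihoods at x = 8.4:
  L_1 = 2.93246e-11
  L_2 = 3.58922e-05
  L_3 = 0.00357489
  L_4 = 0.287824
0.0201477 / 0.000178745 ≈ 112.718

112.718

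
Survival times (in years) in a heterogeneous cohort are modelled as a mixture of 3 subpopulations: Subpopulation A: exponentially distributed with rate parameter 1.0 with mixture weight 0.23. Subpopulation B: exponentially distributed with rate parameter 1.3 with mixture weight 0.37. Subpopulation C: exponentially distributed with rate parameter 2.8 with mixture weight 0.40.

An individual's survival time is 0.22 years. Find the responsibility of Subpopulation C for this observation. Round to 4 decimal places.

0.5256

By Bayes' theorem, P(k | x) = π_k f_k(x) / Σ_j π_j f_j(x).
Component likelihoods at x = 0.22 years:
  L_A = 1.0·e^(−1.0·0.22) = 1.0·e^(−0.2200) = 0.802519
  L_B = 1.3·e^(−1.3·0.22) = 1.3·e^(−0.2860) = 0.976641
  L_C = 2.8·e^(−2.8·0.22) = 2.8·e^(−0.6160) = 1.51228
Weight by the priors:
  π_A·L_A = 0.23 × 0.802519 = 0.184579
  π_B·L_B = 0.37 × 0.976641 = 0.361357
  π_C·L_C = 0.40 × 1.51228 = 0.604913
Denominator: 0.184579 + 0.361357 + 0.604913 = 1.15085
P(Subpopulation C | the observation) = 0.604913 / 1.15085 ≈ 0.5256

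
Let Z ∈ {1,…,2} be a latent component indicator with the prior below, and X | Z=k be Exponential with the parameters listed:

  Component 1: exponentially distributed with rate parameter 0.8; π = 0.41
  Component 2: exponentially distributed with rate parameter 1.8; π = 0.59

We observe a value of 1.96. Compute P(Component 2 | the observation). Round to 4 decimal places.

The responsibility of component k is P(Z=k) f_k(x) divided by Σ_j P(Z=j) f_j(x).
Evaluate each component's likelihood at the observed value:
  p_1 = 0.8·e^(−0.8·1.96) = 0.8·e^(−1.5680) = 0.166769
  p_2 = 1.8·e^(−1.8·1.96) = 1.8·e^(−3.5280) = 0.0528545
Prior × likelihood for each component:
  P(Z=1)·p_1 = 0.41 × 0.166769 = 0.0683754
  P(Z=2)·p_2 = 0.59 × 0.0528545 = 0.0311841
Marginal: 0.0683754 + 0.0311841 = 0.0995596
P(Component 2 | the observation) ≈ 0.3132

0.3132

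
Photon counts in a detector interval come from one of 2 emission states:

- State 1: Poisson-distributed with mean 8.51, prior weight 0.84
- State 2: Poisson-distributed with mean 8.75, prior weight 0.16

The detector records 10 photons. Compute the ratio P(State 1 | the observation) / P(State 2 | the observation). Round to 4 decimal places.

5.0536

Posterior odds = (π_i f_i(x)) / (π_j f_j(x)); the normalising sum cancels.
Poisson probabilities:
  L_1 = e^(−8.51)·8.51^10/10! = 0.110583
  L_2 = e^(−8.75)·8.75^10/10! = 0.114879
0.0928893 / 0.0183806 ≈ 5.0536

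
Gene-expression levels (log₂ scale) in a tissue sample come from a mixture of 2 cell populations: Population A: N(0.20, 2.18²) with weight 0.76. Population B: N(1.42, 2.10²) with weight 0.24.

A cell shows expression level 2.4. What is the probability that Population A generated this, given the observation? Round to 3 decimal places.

P(component k | x) = w_k·f_k(x) / marginal(x), where marginal(x) = Σ_j w_j·f_j(x).
Normal densities:
  p_A = 0.109977
  p_B = 0.170373
Prior × likelihood for each component:
  w_A·p_A = 0.76 × 0.109977 = 0.0835829
  w_B·p_B = 0.24 × 0.170373 = 0.0408895
Normaliser: 0.0835829 + 0.0408895 = 0.124472
Responsibility of Population A: 0.0835829 / 0.124472 ≈ 0.671

0.671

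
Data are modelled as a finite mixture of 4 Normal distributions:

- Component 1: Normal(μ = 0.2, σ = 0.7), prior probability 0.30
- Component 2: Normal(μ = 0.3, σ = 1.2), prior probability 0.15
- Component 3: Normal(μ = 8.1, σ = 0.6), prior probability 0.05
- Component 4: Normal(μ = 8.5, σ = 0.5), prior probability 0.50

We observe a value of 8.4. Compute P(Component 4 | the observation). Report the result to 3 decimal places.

P(component k | x) = P(Z=k)·f_k(x) / marginal(x), where marginal(x) = Σ_j P(Z=j)·f_j(x).
Normal densities:
  p_1 = (1/(0.7·√(2π)))·exp(−(8.4−0.2)²/(2·0.7²)) = 0.569918·exp(-68.61224) = 9.07596e-31
  p_2 = (1/(1.2·√(2π)))·exp(−(8.4−0.3)²/(2·1.2²)) = 0.332452·exp(-22.78125) = 4.24578e-11
  p_3 = (1/(0.6·√(2π)))·exp(−(8.4−8.1)²/(2·0.6²)) = 0.664904·exp(-0.12500) = 0.586776
  p_4 = (1/(0.5·√(2π)))·exp(−(8.4−8.5)²/(2·0.5²)) = 0.797885·exp(-0.02000) = 0.782085
Prior × likelihood for each component:
  P(Z=1)·p_1 = 0.30 × 9.07596e-31 = 2.72279e-31
  P(Z=2)·p_2 = 0.15 × 4.24578e-11 = 6.36867e-12
  P(Z=3)·p_3 = 0.05 × 0.586776 = 0.0293388
  P(Z=4)·p_4 = 0.50 × 0.782085 = 0.391043
Denominator: 2.72279e-31 + 6.36867e-12 + 0.0293388 + 0.391043 = 0.420381
Responsibility of Component 4: 0.391043 / 0.420381 ≈ 0.930

0.930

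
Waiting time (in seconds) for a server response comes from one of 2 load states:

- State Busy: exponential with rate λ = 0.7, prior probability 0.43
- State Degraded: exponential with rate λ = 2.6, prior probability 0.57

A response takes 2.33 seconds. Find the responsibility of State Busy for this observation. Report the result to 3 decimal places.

0.944

Apply Bayes' rule: the posterior for each component is proportional to its prior times its likelihood at x.
Component likelihoods at x = 2.33 seconds:
  L_Busy = 0.7·e^(−0.7·2.33) = 0.7·e^(−1.6310) = 0.137014
  L_Degraded = 2.6·e^(−2.6·2.33) = 2.6·e^(−6.0580) = 0.00608159
Weight by the priors:
  π_Busy·L_Busy = 0.43 × 0.137014 = 0.0589159
  π_Degraded·L_Degraded = 0.57 × 0.00608159 = 0.00346651
Denominator: 0.0589159 + 0.00346651 = 0.0623824
So the posterior for State Busy is 0.0589159 / 0.0623824 ≈ 0.944.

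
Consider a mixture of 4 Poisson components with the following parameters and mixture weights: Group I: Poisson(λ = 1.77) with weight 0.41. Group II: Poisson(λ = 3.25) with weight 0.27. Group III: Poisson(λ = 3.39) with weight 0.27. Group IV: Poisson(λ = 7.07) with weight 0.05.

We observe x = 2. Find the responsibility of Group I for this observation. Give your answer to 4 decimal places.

By Bayes' theorem, P(k | x) = π_k f_k(x) / Σ_j π_j f_j(x).
Poisson probabilities:
  f_I = e^(−1.77)·1.77^2/2! = 0.266818
  f_II = e^(−3.25)·3.25^2/2! = 0.204776
  f_III = e^(−3.39)·3.39^2/2! = 0.193692
  f_IV = e^(−7.07)·7.07^2/2! = 0.0212494
Prior × likelihood for each component:
  π_I·f_I = 0.41 × 0.266818 = 0.109395
  π_II·f_II = 0.27 × 0.204776 = 0.0552896
  π_III·f_III = 0.27 × 0.193692 = 0.0522968
  π_IV·f_IV = 0.05 × 0.0212494 = 0.00106247
Normaliser: 0.109395 + 0.0552896 + 0.0522968 + 0.00106247 = 0.218044
So the posterior for Group I is 0.109395 / 0.218044 ≈ 0.5017.

0.5017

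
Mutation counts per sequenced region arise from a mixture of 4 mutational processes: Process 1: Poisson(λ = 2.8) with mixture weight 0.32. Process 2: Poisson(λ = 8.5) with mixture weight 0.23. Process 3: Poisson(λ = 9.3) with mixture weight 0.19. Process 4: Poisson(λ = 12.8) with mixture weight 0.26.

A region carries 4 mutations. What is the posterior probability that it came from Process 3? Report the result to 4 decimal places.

0.0817

Posterior ∝ prior × likelihood, so P(k | x) ∝ π_k f_k(x); normalise over all components.
Evaluate each component's likelihood at the observed value:
  p_1 = 0.155739
  p_2 = 0.0442549
  p_3 = 0.0284959
  p_4 = 0.00308787
Weight by the priors:
  π_1·p_1 = 0.32 × 0.155739 = 0.0498364
  π_2·p_2 = 0.23 × 0.0442549 = 0.0101786
  π_3·p_3 = 0.19 × 0.0284959 = 0.00541421
  π_4·p_4 = 0.26 × 0.00308787 = 0.000802847
Marginal: 0.0498364 + 0.0101786 + 0.00541421 + 0.000802847 = 0.066232
P(Process 3 | data) ≈ 0.0817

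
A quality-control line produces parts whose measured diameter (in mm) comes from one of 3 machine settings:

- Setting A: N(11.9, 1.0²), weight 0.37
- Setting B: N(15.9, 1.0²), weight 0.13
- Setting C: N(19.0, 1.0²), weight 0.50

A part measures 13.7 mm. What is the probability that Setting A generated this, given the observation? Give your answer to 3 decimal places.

0.864

Apply Bayes' rule: the posterior for each component is proportional to its prior times its likelihood at x.
Normal densities:
  f_A = (1/(1.0·√(2π)))·exp(−(13.7−11.9)²/(2·1.0²)) = 0.398942·exp(-1.62000) = 0.0789502
  f_B = (1/(1.0·√(2π)))·exp(−(13.7−15.9)²/(2·1.0²)) = 0.398942·exp(-2.42000) = 0.0354746
  f_C = (1/(1.0·√(2π)))·exp(−(13.7−19.0)²/(2·1.0²)) = 0.398942·exp(-14.04500) = 3.17135e-07
Multiply by the mixture weights:
  π_A·f_A = 0.37 × 0.0789502 = 0.0292116
  π_B·f_B = 0.13 × 0.0354746 = 0.0046117
  π_C·f_C = 0.50 × 3.17135e-07 = 1.58567e-07
Denominator: 0.0292116 + 0.0046117 + 1.58567e-07 = 0.0338234
So the posterior for Setting A is 0.0292116 / 0.0338234 ≈ 0.864.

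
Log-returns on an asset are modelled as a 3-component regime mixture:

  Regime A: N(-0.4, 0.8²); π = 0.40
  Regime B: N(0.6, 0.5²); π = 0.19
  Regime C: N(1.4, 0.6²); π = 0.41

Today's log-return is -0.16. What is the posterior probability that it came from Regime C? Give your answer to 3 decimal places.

Apply Bayes' rule: the posterior for each component is proportional to its prior times its likelihood at x.
Normal densities:
  L_A = (1/(0.8·√(2π)))·exp(−(-0.16−-0.4)²/(2·0.8²)) = 0.498678·exp(-0.04500) = 0.476735
  L_B = (1/(0.5·√(2π)))·exp(−(-0.16−0.6)²/(2·0.5²)) = 0.797885·exp(-1.15520) = 0.251329
  L_C = (1/(0.6·√(2π)))·exp(−(-0.16−1.4)²/(2·0.6²)) = 0.664904·exp(-3.38000) = 0.0226383
Weight by the priors:
  w_A·L_A = 0.40 × 0.476735 = 0.190694
  w_B·L_B = 0.19 × 0.251329 = 0.0477526
  w_C·L_C = 0.41 × 0.0226383 = 0.0092817
Sum: 0.190694 + 0.0477526 + 0.0092817 = 0.247728
So the posterior for Regime C is 0.0092817 / 0.247728 ≈ 0.037.

0.037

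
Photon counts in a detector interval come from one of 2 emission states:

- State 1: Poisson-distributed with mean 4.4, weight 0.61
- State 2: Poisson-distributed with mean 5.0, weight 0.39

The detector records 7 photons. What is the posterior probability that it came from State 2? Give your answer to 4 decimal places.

0.4620

The responsibility of component k is π_k f_k(x) divided by Σ_j π_j f_j(x).
Poisson probabilities:
  f_1 = 0.0777754
  f_2 = 0.104445
Unnormalised posteriors:
  π_1·f_1 = 0.61 × 0.0777754 = 0.047443
  π_2·f_2 = 0.39 × 0.104445 = 0.0407335
Evidence: 0.047443 + 0.0407335 = 0.0881765
So the posterior for State 2 is 0.0407335 / 0.0881765 ≈ 0.4620.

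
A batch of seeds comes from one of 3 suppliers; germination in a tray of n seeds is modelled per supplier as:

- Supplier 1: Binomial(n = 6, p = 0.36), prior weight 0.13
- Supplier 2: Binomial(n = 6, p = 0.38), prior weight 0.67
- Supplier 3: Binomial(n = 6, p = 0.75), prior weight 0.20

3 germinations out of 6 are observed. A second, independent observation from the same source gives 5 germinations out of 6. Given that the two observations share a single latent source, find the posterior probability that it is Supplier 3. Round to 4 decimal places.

0.6139

Posterior ∝ prior × likelihood, so P(k | x) ∝ w_k f_k(x); normalise over all components.
Since both observations come from the same component, the likelihood for component k is f_k(x₁)·f_k(x₂).
  f_1 = [C(6,3)·0.36^3·0.64^3 = 20·0.046656·0.262144 = 0.244612] × [0.023219] = 0.00567964
  f_2 = [C(6,3)·0.38^3·0.62^3 = 20·0.054872·0.238328 = 0.261551] × [0.0294755] = 0.00770933
  f_3 = [C(6,3)·0.75^3·0.25^3 = 20·0.421875·0.015625 = 0.131836] × [0.355957] = 0.0469279
Multiply by the mixture weights:
  w_1·f_1 = 0.13 × 0.00567964 = 0.000738354
  w_2·f_2 = 0.67 × 0.00770933 = 0.00516525
  w_3·f_3 = 0.20 × 0.0469279 = 0.00938559
Marginal: 0.000738354 + 0.00516525 + 0.00938559 = 0.0152892
P(Supplier 3 | x₁, x₂) = 0.00938559 / 0.0152892 ≈ 0.6139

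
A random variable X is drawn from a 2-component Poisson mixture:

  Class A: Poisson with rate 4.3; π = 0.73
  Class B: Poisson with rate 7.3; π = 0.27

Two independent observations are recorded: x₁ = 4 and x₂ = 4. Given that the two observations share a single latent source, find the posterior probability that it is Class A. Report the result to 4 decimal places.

The responsibility of component k is w_k f_k(x) divided by Σ_j w_j f_j(x).
Since both observations come from the same component, the likelihood for component k is f_k(x₁)·f_k(x₂).
  f_A = [0.193284] × [0.193284] = 0.0373588
  f_B = [0.0799338] × [0.0799338] = 0.00638941
Multiply by the mixture weights:
  w_A·f_A = 0.73 × 0.0373588 = 0.0272719
  w_B·f_B = 0.27 × 0.00638941 = 0.00172514
Marginal: 0.0272719 + 0.00172514 = 0.028997
So the posterior for Class A is 0.0272719 / 0.028997 ≈ 0.9405.

0.9405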